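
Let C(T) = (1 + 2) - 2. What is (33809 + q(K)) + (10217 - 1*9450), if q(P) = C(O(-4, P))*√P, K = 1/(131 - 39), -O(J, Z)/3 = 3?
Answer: 34576 + √23/46 ≈ 34576.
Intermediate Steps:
O(J, Z) = -9 (O(J, Z) = -3*3 = -9)
C(T) = 1 (C(T) = 3 - 2 = 1)
K = 1/92 ≈ 0.010870
q(P) = √P (q(P) = 1*√P = √P)
(33809 + q(K)) + (10217 - 1*9450) = (33809 + √(1/92)) + (10217 - 1*9450) = (33809 + √23/46) + (10217 - 9450) = (33809 + √23/46) + 767 = 34576 + √23/46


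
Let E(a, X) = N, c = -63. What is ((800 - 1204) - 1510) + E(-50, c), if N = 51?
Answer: -1863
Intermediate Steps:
E(a, X) = 51
((800 - 1204) - 1510) + E(-50, c) = ((800 - 1204) - 1510) + 51 = (-404 - 1510) + 51 = -1914 + 51 = -1863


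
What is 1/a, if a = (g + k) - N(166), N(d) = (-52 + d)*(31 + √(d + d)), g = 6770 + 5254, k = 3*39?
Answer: 151/1223961 + 4*√83/1223961 ≈ 0.00015314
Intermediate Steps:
k = 117
g = 12024
N(d) = (-52 + d)*(31 + √2*√d) (N(d) = (-52 + d)*(31 + √(2*d)) = (-52 + d)*(31 + √2*√d))
a = 8607 - 228*√83 (a = (12024 + 117) - (-1612 + 31*166 + √2*166^(3/2) - 52*√2*√166) = 12141 - (-1612 + 5146 + √2*(166*√166) - 104*√83) = 12141 - (-1612 + 5146 + 332*√83 - 104*√83) = 12141 - (3534 + 228*√83) = 12141 + (-3534 - 228*√83) = 8607 - 228*√83 ≈ 6529.8)
1/a = 1/(8607 - 228*√83)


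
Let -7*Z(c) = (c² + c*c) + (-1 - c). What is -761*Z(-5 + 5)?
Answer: -761/7 ≈ -108.71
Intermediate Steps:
Z(c) = ⅐ - 2*c²/7 + c/7 (Z(c) = -((c² + c*c) + (-1 - c))/7 = -((c² + c²) + (-1 - c))/7 = -(2*c² + (-1 - c))/7 = -(-1 - c + 2*c²)/7 = ⅐ - 2*c²/7 + c/7)
-761*Z(-5 + 5) = -761*(⅐ - 2*(-5 + 5)²/7 + (-5 + 5)/7) = -761*(⅐ - 2/7*0² + (⅐)*0) = -761*(⅐ - 2/7*0 + 0) = -761*(⅐ + 0 + 0) = -761*⅐ = -761/7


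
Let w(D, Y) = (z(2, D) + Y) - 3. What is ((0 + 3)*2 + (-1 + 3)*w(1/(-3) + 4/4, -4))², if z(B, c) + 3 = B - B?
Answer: 196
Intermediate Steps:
z(B, c) = -3 (z(B, c) = -3 + (B - B) = -3 + 0 = -3)
w(D, Y) = -6 + Y (w(D, Y) = (-3 + Y) - 3 = -6 + Y)
((0 + 3)*2 + (-1 + 3)*w(1/(-3) + 4/4, -4))² = ((0 + 3)*2 + (-1 + 3)*(-6 - 4))² = (3*2 + 2*(-10))² = (6 - 20)² = (-14)² = 196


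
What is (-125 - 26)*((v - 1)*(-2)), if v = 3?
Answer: 604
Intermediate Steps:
(-125 - 26)*((v - 1)*(-2)) = (-125 - 26)*((3 - 1)*(-2)) = -302*(-2) = -151*(-4) = 604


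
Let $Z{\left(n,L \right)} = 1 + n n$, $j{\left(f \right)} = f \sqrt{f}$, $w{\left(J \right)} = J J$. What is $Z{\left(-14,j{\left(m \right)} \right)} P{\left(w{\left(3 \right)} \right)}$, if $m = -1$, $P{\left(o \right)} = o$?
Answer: $1773$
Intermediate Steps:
$w{\left(J \right)} = J^{2}$
$j{\left(f \right)} = f^{\frac{3}{2}}$
$Z{\left(n,L \right)} = 1 + n^{2}$
$Z{\left(-14,j{\left(m \right)} \right)} P{\left(w{\left(3 \right)} \right)} = \left(1 + \left(-14\right)^{2}\right) 3^{2} = \left(1 + 196\right) 9 = 197 \cdot 9 = 1773$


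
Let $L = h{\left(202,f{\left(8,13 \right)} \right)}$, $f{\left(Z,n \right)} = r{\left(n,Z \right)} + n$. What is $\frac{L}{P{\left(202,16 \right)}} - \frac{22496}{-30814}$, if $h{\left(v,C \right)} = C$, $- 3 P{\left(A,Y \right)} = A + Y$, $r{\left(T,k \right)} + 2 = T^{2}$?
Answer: $- \frac{2933858}{1679363} \approx -1.747$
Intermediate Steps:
$r{\left(T,k \right)} = -2 + T^{2}$
$P{\left(A,Y \right)} = - \frac{A}{3} - \frac{Y}{3}$ ($P{\left(A,Y \right)} = - \frac{A + Y}{3} = - \frac{A}{3} - \frac{Y}{3}$)
$f{\left(Z,n \right)} = -2 + n + n^{2}$ ($f{\left(Z,n \right)} = \left(-2 + n^{2}\right) + n = -2 + n + n^{2}$)
$L = 180$ ($L = -2 + 13 + 13^{2} = -2 + 13 + 169 = 180$)
$\frac{L}{P{\left(202,16 \right)}} - \frac{22496}{-30814} = \frac{180}{\left(- \frac{1}{3}\right) 202 - \frac{16}{3}} - \frac{22496}{-30814} = \frac{180}{- \frac{202}{3} - \frac{16}{3}} - - \frac{11248}{15407} = \frac{180}{- \frac{218}{3}} + \frac{11248}{15407} = 180 \left(- \frac{3}{218}\right) + \frac{11248}{15407} = - \frac{270}{109} + \frac{11248}{15407} = - \frac{2933858}{1679363}$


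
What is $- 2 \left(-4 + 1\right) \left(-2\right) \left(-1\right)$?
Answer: $12$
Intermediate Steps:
$- 2 \left(-4 + 1\right) \left(-2\right) \left(-1\right) = \left(-2\right) \left(-3\right) \left(-2\right) \left(-1\right) = 6 \left(-2\right) \left(-1\right) = \left(-12\right) \left(-1\right) = 12$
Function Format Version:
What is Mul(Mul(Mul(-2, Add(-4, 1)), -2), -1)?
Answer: 12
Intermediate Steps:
Mul(Mul(Mul(-2, Add(-4, 1)), -2), -1) = Mul(Mul(Mul(-2, -3), -2), -1) = Mul(Mul(6, -2), -1) = Mul(-12, -1) = 12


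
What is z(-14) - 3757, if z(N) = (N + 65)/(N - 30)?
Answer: -165359/44 ≈ -3758.2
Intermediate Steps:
z(N) = (65 + N)/(-30 + N)
z(-14) - 3757 = (65 - 14)/(-30 - 14) - 3757 = 51/(-44) - 3757 = -1/44*51 - 3757 = -51/44 - 3757 = -165359/44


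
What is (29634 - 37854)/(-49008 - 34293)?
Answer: 2740/27767 ≈ 0.098678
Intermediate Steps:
(29634 - 37854)/(-49008 - 34293) = -8220/(-83301) = -8220*(-1/83301) = 2740/27767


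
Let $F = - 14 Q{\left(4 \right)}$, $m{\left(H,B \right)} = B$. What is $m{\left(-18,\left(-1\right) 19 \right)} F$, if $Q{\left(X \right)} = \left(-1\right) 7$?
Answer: $-1862$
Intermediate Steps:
$Q{\left(X \right)} = -7$
$F = 98$ ($F = \left(-14\right) \left(-7\right) = 98$)
$m{\left(-18,\left(-1\right) 19 \right)} F = \left(-1\right) 19 \cdot 98 = \left(-19\right) 98 = -1862$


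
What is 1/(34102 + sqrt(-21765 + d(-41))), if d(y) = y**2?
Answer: 17051/581483244 - I*sqrt(5021)/581483244 ≈ 2.9323e-5 - 1.2186e-7*I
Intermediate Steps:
1/(34102 + sqrt(-21765 + d(-41))) = 1/(34102 + sqrt(-21765 + (-41)**2)) = 1/(34102 + sqrt(-21765 + 1681)) = 1/(34102 + sqrt(-20084)) = 1/(34102 + 2*I*sqrt(5021))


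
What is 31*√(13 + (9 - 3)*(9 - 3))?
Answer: 217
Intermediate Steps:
31*√(13 + (9 - 3)*(9 - 3)) = 31*√(13 + 6*6) = 31*√(13 + 36) = 31*√49 = 31*7 = 217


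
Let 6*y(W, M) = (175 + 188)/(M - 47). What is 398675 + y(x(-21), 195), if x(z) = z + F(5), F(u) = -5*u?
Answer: 118007921/296 ≈ 3.9868e+5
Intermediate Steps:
x(z) = -25 + z (x(z) = z - 5*5 = z - 25 = -25 + z)
y(W, M) = 121/(2*(-47 + M)) (y(W, M) = ((175 + 188)/(M - 47))/6 = (363/(-47 + M))/6 = 121/(2*(-47 + M)))
398675 + y(x(-21), 195) = 398675 + 121/(2*(-47 + 195)) = 398675 + (121/2)/148 = 398675 + (121/2)*(1/148) = 398675 + 121/296 = 118007921/296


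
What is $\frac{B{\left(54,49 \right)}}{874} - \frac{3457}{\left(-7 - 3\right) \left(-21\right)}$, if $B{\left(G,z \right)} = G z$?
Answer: $- \frac{1232879}{91770} \approx -13.434$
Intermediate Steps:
$\frac{B{\left(54,49 \right)}}{874} - \frac{3457}{\left(-7 - 3\right) \left(-21\right)} = \frac{54 \cdot 49}{874} - \frac{3457}{\left(-7 - 3\right) \left(-21\right)} = 2646 \cdot \frac{1}{874} - \frac{3457}{\left(-10\right) \left(-21\right)} = \frac{1323}{437} - \frac{3457}{210} = - \frac{1232879}{91770}$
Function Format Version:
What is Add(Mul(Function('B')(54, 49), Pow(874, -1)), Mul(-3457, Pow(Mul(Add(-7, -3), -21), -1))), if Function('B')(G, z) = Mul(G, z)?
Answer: Rational(-1232879, 91770) ≈ -13.434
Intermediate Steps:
Add(Mul(Function('B')(54, 49), Pow(874, -1)), Mul(-3457, Pow(Mul(Add(-7, -3), -21), -1))) = Add(Mul(Mul(54, 49), Pow(874, -1)), Mul(-3457, Pow(Mul(Add(-7, -3), -21), -1))) = Add(Mul(2646, Rational(1, 874)), Mul(-3457, Pow(Mul(-10, -21), -1))) = Add(Rational(1323, 437), Mul(-3457, Pow(210, -1))) = Add(Rational(1323, 437), Mul(-3457, Rational(1, 210))) = Add(Rational(1323, 437), Rational(-3457, 210)) = Rational(-1232879, 91770)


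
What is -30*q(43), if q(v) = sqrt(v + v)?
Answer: -30*sqrt(86) ≈ -278.21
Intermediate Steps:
q(v) = sqrt(2)*sqrt(v) (q(v) = sqrt(2*v) = sqrt(2)*sqrt(v))
-30*q(43) = -30*sqrt(2)*sqrt(43) = -30*sqrt(86)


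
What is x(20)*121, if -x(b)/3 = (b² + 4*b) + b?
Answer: -181500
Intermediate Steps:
x(b) = -15*b - 3*b² (x(b) = -3*((b² + 4*b) + b) = -3*(b² + 5*b) = -15*b - 3*b²)
x(20)*121 = -3*20*(5 + 20)*121 = -3*20*25*121 = -1500*121 = -181500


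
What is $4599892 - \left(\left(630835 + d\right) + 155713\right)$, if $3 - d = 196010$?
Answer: $4009351$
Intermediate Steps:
$d = -196007$ ($d = 3 - 196010 = -196007$)
$4599892 - \left(\left(630835 + d\right) + 155713\right) = 4599892 - \left(\left(630835 - 196007\right) + 155713\right) = 4599892 - \left(434828 + 155713\right) = 4599892 - 590541 = 4009351$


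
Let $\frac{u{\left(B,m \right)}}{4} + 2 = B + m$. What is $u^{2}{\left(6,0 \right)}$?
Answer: $256$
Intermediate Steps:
$u{\left(B,m \right)} = -8 + 4 B + 4 m$ ($u{\left(B,m \right)} = -8 + 4 \left(B + m\right) = -8 + \left(4 B + 4 m\right) = -8 + 4 B + 4 m$)
$u^{2}{\left(6,0 \right)} = \left(-8 + 4 \cdot 6 + 4 \cdot 0\right)^{2} = \left(-8 + 24 + 0\right)^{2} = 16^{2} = 256$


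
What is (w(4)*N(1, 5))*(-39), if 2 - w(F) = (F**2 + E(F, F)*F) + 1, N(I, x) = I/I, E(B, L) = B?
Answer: 1209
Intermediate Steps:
N(I, x) = 1
w(F) = 1 - 2*F**2 (w(F) = 2 - ((F**2 + F*F) + 1) = 2 - ((F**2 + F**2) + 1) = 2 - (2*F**2 + 1) = 2 - (1 + 2*F**2) = 2 + (-1 - 2*F**2) = 1 - 2*F**2)
(w(4)*N(1, 5))*(-39) = ((1 - 2*4**2)*1)*(-39) = ((1 - 2*16)*1)*(-39) = ((1 - 32)*1)*(-39) = -31*1*(-39) = -31*(-39) = 1209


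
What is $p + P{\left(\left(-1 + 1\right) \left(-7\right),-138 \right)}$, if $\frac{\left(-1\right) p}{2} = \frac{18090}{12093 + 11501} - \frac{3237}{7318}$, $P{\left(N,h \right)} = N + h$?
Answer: $- \frac{5984805195}{43165223} \approx -138.65$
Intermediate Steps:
$p = - \frac{28004421}{43165223}$ ($p = - 2 \left(\frac{18090}{12093 + 11501} - \frac{3237}{7318}\right) = - 2 \left(\frac{18090}{23594} - \frac{3237}{7318}\right) = - 2 \left(18090 \cdot \frac{1}{23594} - \frac{3237}{7318}\right) = - 2 \left(\frac{9045}{11797} - \frac{3237}{7318}\right) = \left(-2\right) \frac{28004421}{86330446} = - \frac{28004421}{43165223} \approx -0.64877$)
$p + P{\left(\left(-1 + 1\right) \left(-7\right),-138 \right)} = - \frac{28004421}{43165223} - \left(138 - \left(-1 + 1\right) \left(-7\right)\right) = - \frac{28004421}{43165223} + \left(0 \left(-7\right) - 138\right) = - \frac{28004421}{43165223} + \left(0 - 138\right) = - \frac{28004421}{43165223} - 138 = - \frac{5984805195}{43165223}$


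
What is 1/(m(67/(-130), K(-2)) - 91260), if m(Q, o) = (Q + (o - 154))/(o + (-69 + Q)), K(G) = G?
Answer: -9297/848423873 ≈ -1.0958e-5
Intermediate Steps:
m(Q, o) = (-154 + Q + o)/(-69 + Q + o) (m(Q, o) = (Q + (-154 + o))/(-69 + Q + o) = (-154 + Q + o)/(-69 + Q + o))
1/(m(67/(-130), K(-2)) - 91260) = 1/((-154 + 67/(-130) - 2)/(-69 + 67/(-130) - 2) - 91260) = 1/((-154 + 67*(-1/130) - 2)/(-69 + 67*(-1/130) - 2) - 91260) = 1/((-154 - 67/130 - 2)/(-69 - 67/130 - 2) - 91260) = 1/(-20347/130/(-9297/130) - 91260) = 1/(-130/9297*(-20347/130) - 91260) = 1/(20347/9297 - 91260) = 1/(-848423873/9297) = -9297/848423873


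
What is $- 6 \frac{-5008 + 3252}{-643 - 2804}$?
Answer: $- \frac{3512}{1149} \approx -3.0566$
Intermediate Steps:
$- 6 \frac{-5008 + 3252}{-643 - 2804} = - 6 \left(- \frac{1756}{-643 - 2804}\right) = - 6 \left(- \frac{1756}{-3447}\right) = - 6 \left(\left(-1756\right) \left(- \frac{1}{3447}\right)\right) = \left(-6\right) \frac{1756}{3447} = - \frac{3512}{1149}$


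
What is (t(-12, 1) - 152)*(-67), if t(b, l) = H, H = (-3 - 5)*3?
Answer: 11792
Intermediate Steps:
H = -24 (H = -8*3 = -24)
t(b, l) = -24
(t(-12, 1) - 152)*(-67) = (-24 - 152)*(-67) = -176*(-67) = 11792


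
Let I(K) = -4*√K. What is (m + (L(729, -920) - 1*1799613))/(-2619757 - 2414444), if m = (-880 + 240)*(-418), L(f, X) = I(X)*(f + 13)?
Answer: 1532093/5034201 + 5936*I*√230/5034201 ≈ 0.30434 + 0.017882*I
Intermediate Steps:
L(f, X) = -4*√X*(13 + f) (L(f, X) = (-4*√X)*(f + 13) = (-4*√X)*(13 + f) = -4*√X*(13 + f))
m = 267520 (m = -640*(-418) = 267520)
(m + (L(729, -920) - 1*1799613))/(-2619757 - 2414444) = (267520 + (4*√(-920)*(-13 - 1*729) - 1*1799613))/(-2619757 - 2414444) = (267520 + (4*(2*I*√230)*(-13 - 729) - 1799613))/(-5034201) = (267520 + (4*(2*I*√230)*(-742) - 1799613))*(-1/5034201) = (267520 + (-5936*I*√230 - 1799613))*(-1/5034201) = (267520 + (-1799613 - 5936*I*√230))*(-1/5034201) = (-1532093 - 5936*I*√230)*(-1/5034201) = 1532093/5034201 + 5936*I*√230/5034201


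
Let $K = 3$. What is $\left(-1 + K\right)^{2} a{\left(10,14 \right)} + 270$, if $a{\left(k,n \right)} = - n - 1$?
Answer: $210$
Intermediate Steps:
$a{\left(k,n \right)} = -1 - n$
$\left(-1 + K\right)^{2} a{\left(10,14 \right)} + 270 = \left(-1 + 3\right)^{2} \left(-1 - 14\right) + 270 = 2^{2} \left(-1 - 14\right) + 270 = 4 \left(-15\right) + 270 = -60 + 270 = 210$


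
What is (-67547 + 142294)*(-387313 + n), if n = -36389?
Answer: -31670453394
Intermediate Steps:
(-67547 + 142294)*(-387313 + n) = (-67547 + 142294)*(-387313 - 36389) = 74747*(-423702) = -31670453394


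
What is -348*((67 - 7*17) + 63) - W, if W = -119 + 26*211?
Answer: -9195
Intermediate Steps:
W = 5367 (W = -119 + 5486 = 5367)
-348*((67 - 7*17) + 63) - W = -348*((67 - 7*17) + 63) - 1*5367 = -348*((67 - 1*119) + 63) - 5367 = -348*((67 - 119) + 63) - 5367 = -348*(-52 + 63) - 5367 = -348*11 - 5367 = -3828 - 5367 = -9195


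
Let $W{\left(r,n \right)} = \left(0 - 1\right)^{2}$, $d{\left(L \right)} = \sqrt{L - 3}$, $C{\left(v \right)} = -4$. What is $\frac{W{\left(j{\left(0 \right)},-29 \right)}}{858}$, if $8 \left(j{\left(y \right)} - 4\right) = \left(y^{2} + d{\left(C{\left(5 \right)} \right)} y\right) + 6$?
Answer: $\frac{1}{858} \approx 0.0011655$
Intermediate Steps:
$d{\left(L \right)} = \sqrt{-3 + L}$
$j{\left(y \right)} = \frac{19}{4} + \frac{y^{2}}{8} + \frac{i y \sqrt{7}}{8}$ ($j{\left(y \right)} = 4 + \frac{\left(y^{2} + \sqrt{-3 - 4} y\right) + 6}{8} = 4 + \frac{\left(y^{2} + \sqrt{-7} y\right) + 6}{8} = 4 + \frac{\left(y^{2} + i \sqrt{7} y\right) + 6}{8} = 4 + \frac{\left(y^{2} + i y \sqrt{7}\right) + 6}{8} = 4 + \frac{6 + y^{2} + i y \sqrt{7}}{8} = 4 + \left(\frac{3}{4} + \frac{y^{2}}{8} + \frac{i y \sqrt{7}}{8}\right) = \frac{19}{4} + \frac{y^{2}}{8} + \frac{i y \sqrt{7}}{8}$)
$W{\left(r,n \right)} = 1$ ($W{\left(r,n \right)} = \left(-1\right)^{2} = 1$)
$\frac{W{\left(j{\left(0 \right)},-29 \right)}}{858} = 1 \cdot \frac{1}{858} = \frac{1}{858}$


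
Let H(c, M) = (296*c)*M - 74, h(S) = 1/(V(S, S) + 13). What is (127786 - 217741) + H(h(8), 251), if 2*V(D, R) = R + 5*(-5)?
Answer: -661669/9 ≈ -73519.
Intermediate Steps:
V(D, R) = -25/2 + R/2 (V(D, R) = (R + 5*(-5))/2 = (R - 25)/2 = (-25 + R)/2 = -25/2 + R/2)
h(S) = 1/(1/2 + S/2) (h(S) = 1/((-25/2 + S/2) + 13) = 1/(1/2 + S/2))
H(c, M) = -74 + 296*M*c (H(c, M) = 296*M*c - 74 = -74 + 296*M*c)
(127786 - 217741) + H(h(8), 251) = (127786 - 217741) + (-74 + 296*251*(2/(1 + 8))) = -89955 + (-74 + 296*251*(2/9)) = -89955 + (-74 + 148592/9) = -89955 + 147926/9 = -661669/9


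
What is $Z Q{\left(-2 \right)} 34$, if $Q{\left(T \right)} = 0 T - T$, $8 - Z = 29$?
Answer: $-1428$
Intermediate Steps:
$Z = -21$ ($Z = 8 - 29 = -21$)
$Q{\left(T \right)} = - T$ ($Q{\left(T \right)} = 0 - T = - T$)
$Z Q{\left(-2 \right)} 34 = - 21 \left(\left(-1\right) \left(-2\right)\right) 34 = \left(-21\right) 2 \cdot 34 = \left(-42\right) 34 = -1428$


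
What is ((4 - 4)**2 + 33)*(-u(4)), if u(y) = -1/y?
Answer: 33/4 ≈ 8.2500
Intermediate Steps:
((4 - 4)**2 + 33)*(-u(4)) = ((4 - 4)**2 + 33)*(-(-1)/4) = (0**2 + 33)*(-(-1)/4) = (0 + 33)*(-1*(-1/4)) = 33*(1/4) = 33/4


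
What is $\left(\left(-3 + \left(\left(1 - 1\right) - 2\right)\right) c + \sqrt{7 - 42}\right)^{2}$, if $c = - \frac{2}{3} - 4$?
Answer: $\frac{4585}{9} + \frac{140 i \sqrt{35}}{3} \approx 509.44 + 276.08 i$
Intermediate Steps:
$c = - \frac{14}{3}$ ($c = \left(-2\right) \frac{1}{3} - 4 = - \frac{2}{3} - 4 = - \frac{14}{3} \approx -4.6667$)
$\left(\left(-3 + \left(\left(1 - 1\right) - 2\right)\right) c + \sqrt{7 - 42}\right)^{2} = \left(\left(-3 + \left(\left(1 - 1\right) - 2\right)\right) \left(- \frac{14}{3}\right) + \sqrt{7 - 42}\right)^{2} = \left(\left(-3 + \left(0 - 2\right)\right) \left(- \frac{14}{3}\right) + \sqrt{-35}\right)^{2} = \left(\left(-3 - 2\right) \left(- \frac{14}{3}\right) + i \sqrt{35}\right)^{2} = \left(\left(-5\right) \left(- \frac{14}{3}\right) + i \sqrt{35}\right)^{2} = \left(\frac{70}{3} + i \sqrt{35}\right)^{2}$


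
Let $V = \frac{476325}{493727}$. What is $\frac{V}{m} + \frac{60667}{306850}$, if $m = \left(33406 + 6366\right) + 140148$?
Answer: $\frac{28364623100387}{143462649371600} \approx 0.19771$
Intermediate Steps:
$V = \frac{476325}{493727}$ ($V = 476325 \cdot \frac{1}{493727} = \frac{476325}{493727} \approx 0.96475$)
$m = 179920$ ($m = 39772 + 140148 = 179920$)
$\frac{V}{m} + \frac{60667}{306850} = \frac{476325}{493727 \cdot 179920} + \frac{60667}{306850} = \frac{476325}{493727} \cdot \frac{1}{179920} + 60667 \cdot \frac{1}{306850} = \frac{95265}{17766272368} + \frac{3193}{16150} = \frac{28364623100387}{143462649371600}$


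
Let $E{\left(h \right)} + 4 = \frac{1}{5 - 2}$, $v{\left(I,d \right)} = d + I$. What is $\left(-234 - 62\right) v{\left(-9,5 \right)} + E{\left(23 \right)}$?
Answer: $\frac{3541}{3} \approx 1180.3$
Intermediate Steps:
$v{\left(I,d \right)} = I + d$
$E{\left(h \right)} = - \frac{11}{3}$ ($E{\left(h \right)} = -4 + \frac{1}{5 - 2} = -4 + \frac{1}{3} = - \frac{11}{3}$)
$\left(-234 - 62\right) v{\left(-9,5 \right)} + E{\left(23 \right)} = \left(-234 - 62\right) \left(-9 + 5\right) - \frac{11}{3} = \left(-296\right) \left(-4\right) - \frac{11}{3} = 1184 - \frac{11}{3} = \frac{3541}{3}$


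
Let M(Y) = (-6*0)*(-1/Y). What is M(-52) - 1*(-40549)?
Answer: 40549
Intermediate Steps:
M(Y) = 0 (M(Y) = 0*(-1/Y) = 0)
M(-52) - 1*(-40549) = 0 - 1*(-40549) = 0 + 40549 = 40549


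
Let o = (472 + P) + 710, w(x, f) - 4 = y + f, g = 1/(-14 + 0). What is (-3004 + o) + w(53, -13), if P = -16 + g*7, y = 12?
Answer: -3671/2 ≈ -1835.5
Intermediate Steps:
g = -1/14 (g = 1/(-14) = -1/14 ≈ -0.071429)
P = -33/2 (P = -16 - 1/14*7 = -16 - ½ = -33/2 ≈ -16.500)
w(x, f) = 16 + f (w(x, f) = 4 + (12 + f) = 16 + f)
o = 2331/2 (o = (472 - 33/2) + 710 = 911/2 + 710 = 2331/2 ≈ 1165.5)
(-3004 + o) + w(53, -13) = (-3004 + 2331/2) + (16 - 13) = -3677/2 + 3 = -3671/2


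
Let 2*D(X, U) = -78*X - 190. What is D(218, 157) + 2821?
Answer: -5776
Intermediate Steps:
D(X, U) = -95 - 39*X (D(X, U) = (-78*X - 190)/2 = (-190 - 78*X)/2 = -95 - 39*X)
D(218, 157) + 2821 = (-95 - 39*218) + 2821 = (-95 - 8502) + 2821 = -8597 + 2821 = -5776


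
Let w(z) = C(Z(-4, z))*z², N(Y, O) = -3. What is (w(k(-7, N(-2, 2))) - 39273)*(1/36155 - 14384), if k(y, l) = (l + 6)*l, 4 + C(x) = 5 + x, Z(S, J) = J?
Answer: 2965865218857/5165 ≈ 5.7422e+8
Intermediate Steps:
C(x) = 1 + x (C(x) = -4 + (5 + x) = 1 + x)
k(y, l) = l*(6 + l) (k(y, l) = (6 + l)*l = l*(6 + l))
w(z) = z²*(1 + z) (w(z) = (1 + z)*z² = z²*(1 + z))
(w(k(-7, N(-2, 2))) - 39273)*(1/36155 - 14384) = ((-3*(6 - 3))²*(1 - 3*(6 - 3)) - 39273)*(1/36155 - 14384) = ((-3*3)²*(1 - 3*3) - 39273)*(1/36155 - 14384) = ((-9)²*(1 - 9) - 39273)*(-520053519/36155) = (81*(-8) - 39273)*(-520053519/36155) = (-648 - 39273)*(-520053519/36155) = -39921*(-520053519/36155) = 2965865218857/5165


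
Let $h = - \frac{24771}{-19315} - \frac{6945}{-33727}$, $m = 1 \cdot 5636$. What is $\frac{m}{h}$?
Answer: $\frac{917874740045}{242398548} \approx 3786.6$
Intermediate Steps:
$m = 5636$
$h = \frac{969594192}{651437005}$ ($h = \left(-24771\right) \left(- \frac{1}{19315}\right) - - \frac{6945}{33727} = \frac{24771}{19315} + \frac{6945}{33727} = \frac{969594192}{651437005} \approx 1.4884$)
$\frac{m}{h} = \frac{5636}{\frac{969594192}{651437005}} = 5636 \cdot \frac{651437005}{969594192} = \frac{917874740045}{242398548}$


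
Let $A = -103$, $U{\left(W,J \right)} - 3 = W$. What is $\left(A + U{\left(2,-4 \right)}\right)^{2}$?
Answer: $9604$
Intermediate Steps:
$U{\left(W,J \right)} = 3 + W$
$\left(A + U{\left(2,-4 \right)}\right)^{2} = \left(-103 + \left(3 + 2\right)\right)^{2} = \left(-103 + 5\right)^{2} = \left(-98\right)^{2} = 9604$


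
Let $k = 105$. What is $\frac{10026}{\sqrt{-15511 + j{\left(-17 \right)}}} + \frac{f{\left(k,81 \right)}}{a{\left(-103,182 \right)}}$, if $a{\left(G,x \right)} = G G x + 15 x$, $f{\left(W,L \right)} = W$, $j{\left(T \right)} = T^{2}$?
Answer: $\frac{15}{276224} - \frac{1671 i \sqrt{15222}}{2537} \approx 5.4304 \cdot 10^{-5} - 81.263 i$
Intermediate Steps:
$a{\left(G,x \right)} = 15 x + x G^{2}$ ($a{\left(G,x \right)} = G^{2} x + 15 x = x G^{2} + 15 x = 15 x + x G^{2}$)
$\frac{10026}{\sqrt{-15511 + j{\left(-17 \right)}}} + \frac{f{\left(k,81 \right)}}{a{\left(-103,182 \right)}} = \frac{10026}{\sqrt{-15511 + \left(-17\right)^{2}}} + \frac{105}{182 \left(15 + \left(-103\right)^{2}\right)} = \frac{10026}{\sqrt{-15511 + 289}} + \frac{105}{182 \left(15 + 10609\right)} = \frac{10026}{\sqrt{-15222}} + \frac{105}{182 \cdot 10624} = \frac{10026}{i \sqrt{15222}} + \frac{105}{1933568} = 10026 \left(- \frac{i \sqrt{15222}}{15222}\right) + 105 \cdot \frac{1}{1933568} = - \frac{1671 i \sqrt{15222}}{2537} + \frac{15}{276224} = \frac{15}{276224} - \frac{1671 i \sqrt{15222}}{2537}$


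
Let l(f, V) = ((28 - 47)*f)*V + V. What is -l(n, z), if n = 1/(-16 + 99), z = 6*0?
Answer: 0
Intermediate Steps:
z = 0
n = 1/83 ≈ 0.012048
l(f, V) = V - 19*V*f (l(f, V) = (-19*f)*V + V = -19*V*f + V = V - 19*V*f)
-l(n, z) = -0*(1 - 19*1/83) = -0*(1 - 19/83) = -0*64/83 = -1*0 = 0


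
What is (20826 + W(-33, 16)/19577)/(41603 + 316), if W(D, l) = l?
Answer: 407710618/820648263 ≈ 0.49682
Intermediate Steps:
(20826 + W(-33, 16)/19577)/(41603 + 316) = (20826 + 16/19577)/(41603 + 316) = (20826 + 16*(1/19577))/41919 = (20826 + 16/19577)*(1/41919) = (407710618/19577)*(1/41919) = 407710618/820648263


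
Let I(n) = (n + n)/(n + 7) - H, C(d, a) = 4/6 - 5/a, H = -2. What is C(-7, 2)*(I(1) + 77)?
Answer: -3487/24 ≈ -145.29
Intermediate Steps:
C(d, a) = ⅔ - 5/a (C(d, a) = 4*(⅙) - 5/a = ⅔ - 5/a)
I(n) = 2 + 2*n/(7 + n) (I(n) = (n + n)/(n + 7) - 1*(-2) = (2*n)/(7 + n) + 2 = 2*n/(7 + n) + 2 = 2 + 2*n/(7 + n))
C(-7, 2)*(I(1) + 77) = (⅔ - 5/2)*(2*(7 + 2*1)/(7 + 1) + 77) = (⅔ - 5*½)*(2*(7 + 2)/8 + 77) = (⅔ - 5/2)*(2*(⅛)*9 + 77) = -11*(9/4 + 77)/6 = -11/6*317/4 = -3487/24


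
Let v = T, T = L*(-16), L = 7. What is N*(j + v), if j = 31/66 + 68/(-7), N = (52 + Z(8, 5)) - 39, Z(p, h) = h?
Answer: -168045/77 ≈ -2182.4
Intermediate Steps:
T = -112 (T = 7*(-16) = -112)
v = -112
N = 18 (N = (52 + 5) - 39 = 57 - 39 = 18)
j = -4271/462 (j = 31*(1/66) + 68*(-1/7) = 31/66 - 68/7 = -4271/462 ≈ -9.2446)
N*(j + v) = 18*(-4271/462 - 112) = 18*(-56015/462) = -168045/77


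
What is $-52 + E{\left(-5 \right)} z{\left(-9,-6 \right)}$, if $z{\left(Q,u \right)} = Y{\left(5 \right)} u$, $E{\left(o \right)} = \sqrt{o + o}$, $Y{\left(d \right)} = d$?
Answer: $-52 - 30 i \sqrt{10} \approx -52.0 - 94.868 i$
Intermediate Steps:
$E{\left(o \right)} = \sqrt{2} \sqrt{o}$ ($E{\left(o \right)} = \sqrt{2 o} = \sqrt{2} \sqrt{o}$)
$z{\left(Q,u \right)} = 5 u$
$-52 + E{\left(-5 \right)} z{\left(-9,-6 \right)} = -52 + \sqrt{2} \sqrt{-5} \cdot 5 \left(-6\right) = -52 + \sqrt{2} i \sqrt{5} \left(-30\right) = -52 + i \sqrt{10} \left(-30\right) = -52 - 30 i \sqrt{10}$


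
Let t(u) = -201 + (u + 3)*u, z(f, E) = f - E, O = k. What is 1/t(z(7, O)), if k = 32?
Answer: 1/349 ≈ 0.0028653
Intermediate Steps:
O = 32
t(u) = -201 + u*(3 + u) (t(u) = -201 + (3 + u)*u = -201 + u*(3 + u))
1/t(z(7, O)) = 1/(-201 + (7 - 1*32)² + 3*(7 - 1*32)) = 1/(-201 + (7 - 32)² + 3*(7 - 32)) = 1/(-201 + (-25)² + 3*(-25)) = 1/(-201 + 625 - 75) = 1/349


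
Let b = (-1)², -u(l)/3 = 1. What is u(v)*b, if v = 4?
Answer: -3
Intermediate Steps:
u(l) = -3 (u(l) = -3*1 = -3)
b = 1
u(v)*b = -3*1 = -3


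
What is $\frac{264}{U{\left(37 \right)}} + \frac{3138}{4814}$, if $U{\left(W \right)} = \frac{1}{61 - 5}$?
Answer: $\frac{35586657}{2407} \approx 14785.0$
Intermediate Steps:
$U{\left(W \right)} = \frac{1}{56}$
$\frac{264}{U{\left(37 \right)}} + \frac{3138}{4814} = 264 \frac{1}{\frac{1}{56}} + \frac{3138}{4814} = 264 \cdot 56 + 3138 \cdot \frac{1}{4814} = 14784 + \frac{1569}{2407} = \frac{35586657}{2407}$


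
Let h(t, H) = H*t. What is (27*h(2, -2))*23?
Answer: -2484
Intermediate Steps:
(27*h(2, -2))*23 = (27*(-2*2))*23 = (27*(-4))*23 = -108*23 = -2484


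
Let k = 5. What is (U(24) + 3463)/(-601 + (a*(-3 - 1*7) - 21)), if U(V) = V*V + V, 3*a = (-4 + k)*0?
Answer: -4063/622 ≈ -6.5322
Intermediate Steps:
a = 0 (a = ((-4 + 5)*0)/3 = (1*0)/3 = (1/3)*0 = 0)
U(V) = V + V**2 (U(V) = V**2 + V = V + V**2)
(U(24) + 3463)/(-601 + (a*(-3 - 1*7) - 21)) = (24*(1 + 24) + 3463)/(-601 + (0*(-3 - 1*7) - 21)) = (24*25 + 3463)/(-601 + (0*(-3 - 7) - 21)) = (600 + 3463)/(-601 + (0*(-10) - 21)) = 4063/(-601 + (0 - 21)) = 4063/(-601 - 21) = 4063/(-622) = 4063*(-1/622) = -4063/622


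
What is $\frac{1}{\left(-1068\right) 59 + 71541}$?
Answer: $\frac{1}{8529} \approx 0.00011725$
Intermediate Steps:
$\frac{1}{\left(-1068\right) 59 + 71541} = \frac{1}{-63012 + 71541} = \frac{1}{8529}$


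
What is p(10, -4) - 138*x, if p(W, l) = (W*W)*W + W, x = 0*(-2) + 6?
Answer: 182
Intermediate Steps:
x = 6 (x = 0 + 6 = 6)
p(W, l) = W + W³ (p(W, l) = W²*W + W = W³ + W = W + W³)
p(10, -4) - 138*x = (10 + 10³) - 138*6 = (10 + 1000) - 828 = 1010 - 828 = 182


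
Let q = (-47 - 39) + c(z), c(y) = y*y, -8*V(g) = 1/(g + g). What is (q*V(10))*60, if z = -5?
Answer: 183/8 ≈ 22.875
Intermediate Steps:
V(g) = -1/(16*g) (V(g) = -1/(8*(g + g)) = -1/(2*g)/8 = -1/(16*g))
c(y) = y**2
q = -61 (q = (-47 - 39) + (-5)**2 = -86 + 25 = -61)
(q*V(10))*60 = -(-61)/(16*10)*60 = -61*(-1/160)*60 = (61/160)*60 = 183/8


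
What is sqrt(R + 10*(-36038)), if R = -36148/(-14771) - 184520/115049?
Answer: 2*I*sqrt(260186743697624595292738)/1699388779 ≈ 600.32*I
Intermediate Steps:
R = 1433246332/1699388779 (R = -36148*(-1/14771) - 184520*1/115049 = 36148/14771 - 184520/115049 = 1433246332/1699388779 ≈ 0.84339)
sqrt(R + 10*(-36038)) = sqrt(1433246332/1699388779 + 10*(-36038)) = sqrt(1433246332/1699388779 - 360380) = sqrt(-612424294929688/1699388779) = 2*I*sqrt(260186743697624595292738)/1699388779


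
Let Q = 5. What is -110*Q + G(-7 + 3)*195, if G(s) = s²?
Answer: 2570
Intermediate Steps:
-110*Q + G(-7 + 3)*195 = -110*5 + (-7 + 3)²*195 = -550 + (-4)²*195 = -550 + 16*195 = -550 + 3120 = 2570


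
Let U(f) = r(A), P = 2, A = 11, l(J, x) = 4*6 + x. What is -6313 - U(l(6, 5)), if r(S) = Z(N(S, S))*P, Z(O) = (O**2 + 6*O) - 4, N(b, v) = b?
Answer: -6679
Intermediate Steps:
l(J, x) = 24 + x
Z(O) = -4 + O**2 + 6*O
r(S) = -8 + 2*S**2 + 12*S (r(S) = (-4 + S**2 + 6*S)*2 = -8 + 2*S**2 + 12*S)
U(f) = 366 (U(f) = -8 + 2*11**2 + 12*11 = -8 + 2*121 + 132 = -8 + 242 + 132 = 366)
-6313 - U(l(6, 5)) = -6313 - 1*366 = -6313 - 366 = -6679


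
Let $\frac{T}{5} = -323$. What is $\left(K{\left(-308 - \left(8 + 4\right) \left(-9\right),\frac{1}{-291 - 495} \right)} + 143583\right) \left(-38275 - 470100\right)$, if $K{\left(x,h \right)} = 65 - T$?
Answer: $-73848077625$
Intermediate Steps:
$T = -1615$ ($T = 5 \left(-323\right) = -1615$)
$K{\left(x,h \right)} = 1680$ ($K{\left(x,h \right)} = 65 - -1615 = 65 + 1615 = 1680$)
$\left(K{\left(-308 - \left(8 + 4\right) \left(-9\right),\frac{1}{-291 - 495} \right)} + 143583\right) \left(-38275 - 470100\right) = \left(1680 + 143583\right) \left(-38275 - 470100\right) = 145263 \left(-508375\right) = -73848077625$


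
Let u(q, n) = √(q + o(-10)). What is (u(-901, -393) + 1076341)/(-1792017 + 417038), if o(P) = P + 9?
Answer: -1076341/1374979 - I*√902/1374979 ≈ -0.78281 - 2.1843e-5*I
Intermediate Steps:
o(P) = 9 + P
u(q, n) = √(-1 + q) (u(q, n) = √(q + (9 - 10)) = √(q - 1) = √(-1 + q))
(u(-901, -393) + 1076341)/(-1792017 + 417038) = (√(-1 - 901) + 1076341)/(-1792017 + 417038) = (√(-902) + 1076341)/(-1374979) = (I*√902 + 1076341)*(-1/1374979) = (1076341 + I*√902)*(-1/1374979) = -1076341/1374979 - I*√902/1374979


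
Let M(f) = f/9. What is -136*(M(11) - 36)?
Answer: 42568/9 ≈ 4729.8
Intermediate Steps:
M(f) = f/9 (M(f) = f*(⅑) = f/9)
-136*(M(11) - 36) = -136*((⅑)*11 - 36) = -136*(11/9 - 36) = -136*(-313/9) = 42568/9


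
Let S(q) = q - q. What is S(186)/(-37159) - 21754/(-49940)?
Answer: 10877/24970 ≈ 0.43560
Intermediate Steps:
S(q) = 0
S(186)/(-37159) - 21754/(-49940) = 0/(-37159) - 21754/(-49940) = 0*(-1/37159) - 21754*(-1/49940) = 0 + 10877/24970 = 10877/24970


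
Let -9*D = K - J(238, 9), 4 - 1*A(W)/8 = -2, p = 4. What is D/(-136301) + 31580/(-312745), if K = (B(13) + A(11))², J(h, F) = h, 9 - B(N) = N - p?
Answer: -7618667810/76729421241 ≈ -0.099293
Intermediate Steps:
A(W) = 48 (A(W) = 32 - 8*(-2) = 32 + 16 = 48)
B(N) = 13 - N (B(N) = 9 - (N - 1*4) = 9 - (N - 4) = 9 - (-4 + N) = 9 + (4 - N) = 13 - N)
K = 2304 (K = ((13 - 1*13) + 48)² = ((13 - 13) + 48)² = (0 + 48)² = 48² = 2304)
D = -2066/9 (D = -(2304 - 1*238)/9 = -(2304 - 238)/9 = -⅑*2066 = -2066/9 ≈ -229.56)
D/(-136301) + 31580/(-312745) = -2066/9/(-136301) + 31580/(-312745) = -2066/9*(-1/136301) + 31580*(-1/312745) = 2066/1226709 - 6316/62549 = -7618667810/76729421241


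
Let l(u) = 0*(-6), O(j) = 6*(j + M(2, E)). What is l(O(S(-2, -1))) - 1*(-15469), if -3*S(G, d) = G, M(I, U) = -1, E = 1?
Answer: 15469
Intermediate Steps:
S(G, d) = -G/3
O(j) = -6 + 6*j (O(j) = 6*(j - 1) = 6*(-1 + j) = -6 + 6*j)
l(u) = 0
l(O(S(-2, -1))) - 1*(-15469) = 0 - 1*(-15469) = 0 + 15469 = 15469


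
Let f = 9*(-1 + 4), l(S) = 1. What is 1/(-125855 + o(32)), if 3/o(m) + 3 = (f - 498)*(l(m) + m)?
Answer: -5182/652180611 ≈ -7.9457e-6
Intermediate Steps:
f = 27 (f = 9*3 = 27)
o(m) = 3/(-474 - 471*m) (o(m) = 3/(-3 + (27 - 498)*(1 + m)) = 3/(-3 - 471*(1 + m)) = 3/(-3 + (-471 - 471*m)) = 3/(-474 - 471*m))
1/(-125855 + o(32)) = 1/(-125855 - 1/(158 + 157*32)) = 1/(-125855 - 1/(158 + 5024)) = 1/(-125855 - 1/5182) = 1/(-652180611/5182) = -5182/652180611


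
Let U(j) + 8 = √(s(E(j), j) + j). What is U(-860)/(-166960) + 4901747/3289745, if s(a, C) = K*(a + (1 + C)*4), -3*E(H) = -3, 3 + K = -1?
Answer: 20460549927/13731395630 - √805/41740 ≈ 1.4894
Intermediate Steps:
K = -4 (K = -3 - 1 = -4)
E(H) = 1 (E(H) = -⅓*(-3) = 1)
s(a, C) = -16 - 16*C - 4*a (s(a, C) = -4*(a + (1 + C)*4) = -4*(a + (4 + 4*C)) = -4*(4 + a + 4*C) = -16 - 16*C - 4*a)
U(j) = -8 + √(-20 - 15*j) (U(j) = -8 + √((-16 - 16*j - 4*1) + j) = -8 + √((-16 - 16*j - 4) + j) = -8 + √((-20 - 16*j) + j) = -8 + √(-20 - 15*j))
U(-860)/(-166960) + 4901747/3289745 = (-8 + √(-20 - 15*(-860)))/(-166960) + 4901747/3289745 = (-8 + √(-20 + 12900))*(-1/166960) + 4901747*(1/3289745) = (-8 + √12880)*(-1/166960) + 4901747/3289745 = (-8 + 4*√805)*(-1/166960) + 4901747/3289745 = (1/20870 - √805/41740) + 4901747/3289745 = 20460549927/13731395630 - √805/41740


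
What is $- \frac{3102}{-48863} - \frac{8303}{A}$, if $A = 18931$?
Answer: $- \frac{346985527}{925025453} \approx -0.37511$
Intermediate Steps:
$- \frac{3102}{-48863} - \frac{8303}{A} = - \frac{3102}{-48863} - \frac{8303}{18931} = \left(-3102\right) \left(- \frac{1}{48863}\right) - \frac{8303}{18931} = \frac{3102}{48863} - \frac{8303}{18931} = - \frac{346985527}{925025453}$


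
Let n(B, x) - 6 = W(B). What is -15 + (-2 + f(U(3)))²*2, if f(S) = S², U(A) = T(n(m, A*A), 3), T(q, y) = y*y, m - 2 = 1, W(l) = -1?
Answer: 12467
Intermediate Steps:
m = 3 (m = 2 + 1 = 3)
n(B, x) = 5 (n(B, x) = 6 - 1 = 5)
T(q, y) = y²
U(A) = 9 (U(A) = 3² = 9)
-15 + (-2 + f(U(3)))²*2 = -15 + (-2 + 9²)²*2 = -15 + (-2 + 81)²*2 = -15 + 79²*2 = -15 + 6241*2 = -15 + 12482 = 12467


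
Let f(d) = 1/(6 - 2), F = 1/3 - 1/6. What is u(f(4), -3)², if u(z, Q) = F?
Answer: 1/36 ≈ 0.027778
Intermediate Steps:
F = ⅙ (F = 1*(⅓) - 1*⅙ = ⅓ - ⅙ = ⅙ ≈ 0.16667)
f(d) = ¼ (f(d) = 1/4 = ¼)
u(z, Q) = ⅙
u(f(4), -3)² = (⅙)² = 1/36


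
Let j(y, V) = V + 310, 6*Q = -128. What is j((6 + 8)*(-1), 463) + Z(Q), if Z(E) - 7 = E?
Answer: 2276/3 ≈ 758.67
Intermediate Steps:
Q = -64/3 (Q = (⅙)*(-128) = -64/3 ≈ -21.333)
Z(E) = 7 + E
j(y, V) = 310 + V
j((6 + 8)*(-1), 463) + Z(Q) = (310 + 463) + (7 - 64/3) = 773 - 43/3 = 2276/3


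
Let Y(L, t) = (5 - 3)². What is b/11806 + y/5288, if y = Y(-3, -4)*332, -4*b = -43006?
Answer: 18133075/15607532 ≈ 1.1618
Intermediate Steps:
b = 21503/2 (b = -¼*(-43006) = 21503/2 ≈ 10752.)
Y(L, t) = 4 (Y(L, t) = 2² = 4)
y = 1328 (y = 4*332 = 1328)
b/11806 + y/5288 = (21503/2)/11806 + 1328/5288 = (21503/2)*(1/11806) + 1328*(1/5288) = 21503/23612 + 166/661 = 18133075/15607532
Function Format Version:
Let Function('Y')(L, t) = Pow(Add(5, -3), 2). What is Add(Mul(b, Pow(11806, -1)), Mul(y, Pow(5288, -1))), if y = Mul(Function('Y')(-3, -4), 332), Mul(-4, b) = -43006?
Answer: Rational(18133075, 15607532) ≈ 1.1618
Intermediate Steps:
b = Rational(21503, 2) (b = Mul(Rational(-1, 4), -43006) = Rational(21503, 2) ≈ 10752.)
Function('Y')(L, t) = 4 (Function('Y')(L, t) = Pow(2, 2) = 4)
y = 1328 (y = Mul(4, 332) = 1328)
Add(Mul(b, Pow(11806, -1)), Mul(y, Pow(5288, -1))) = Add(Mul(Rational(21503, 2), Pow(11806, -1)), Mul(1328, Pow(5288, -1))) = Add(Mul(Rational(21503, 2), Rational(1, 11806)), Mul(1328, Rational(1, 5288))) = Add(Rational(21503, 23612), Rational(166, 661)) = Rational(18133075, 15607532)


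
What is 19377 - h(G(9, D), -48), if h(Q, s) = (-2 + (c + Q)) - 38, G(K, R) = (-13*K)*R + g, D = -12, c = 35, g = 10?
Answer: 17968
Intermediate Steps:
G(K, R) = 10 - 13*K*R (G(K, R) = (-13*K)*R + 10 = -13*K*R + 10 = 10 - 13*K*R)
h(Q, s) = -5 + Q (h(Q, s) = (-2 + (35 + Q)) - 38 = (33 + Q) - 38 = -5 + Q)
19377 - h(G(9, D), -48) = 19377 - (-5 + (10 - 13*9*(-12))) = 19377 - (-5 + (10 + 1404)) = 19377 - (-5 + 1414) = 19377 - 1*1409 = 19377 - 1409 = 17968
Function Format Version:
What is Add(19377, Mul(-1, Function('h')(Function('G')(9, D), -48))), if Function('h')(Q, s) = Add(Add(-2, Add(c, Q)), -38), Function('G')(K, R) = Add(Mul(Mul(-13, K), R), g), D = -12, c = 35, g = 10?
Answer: 17968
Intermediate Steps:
Function('G')(K, R) = Add(10, Mul(-13, K, R)) (Function('G')(K, R) = Add(Mul(Mul(-13, K), R), 10) = Add(Mul(-13, K, R), 10) = Add(10, Mul(-13, K, R)))
Function('h')(Q, s) = Add(-5, Q) (Function('h')(Q, s) = Add(Add(-2, Add(35, Q)), -38) = Add(Add(33, Q), -38) = Add(-5, Q))
Add(19377, Mul(-1, Function('h')(Function('G')(9, D), -48))) = Add(19377, Mul(-1, Add(-5, Add(10, Mul(-13, 9, -12))))) = Add(19377, Mul(-1, Add(-5, Add(10, 1404)))) = Add(19377, Mul(-1, Add(-5, 1414))) = Add(19377, Mul(-1, 1409)) = Add(19377, -1409) = 17968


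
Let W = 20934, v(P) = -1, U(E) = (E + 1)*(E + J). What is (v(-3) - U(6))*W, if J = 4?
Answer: -1486314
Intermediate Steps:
U(E) = (1 + E)*(4 + E) (U(E) = (E + 1)*(E + 4) = (1 + E)*(4 + E))
(v(-3) - U(6))*W = (-1 - (4 + 6**2 + 5*6))*20934 = (-1 - (4 + 36 + 30))*20934 = (-1 - 1*70)*20934 = (-1 - 70)*20934 = -71*20934 = -1486314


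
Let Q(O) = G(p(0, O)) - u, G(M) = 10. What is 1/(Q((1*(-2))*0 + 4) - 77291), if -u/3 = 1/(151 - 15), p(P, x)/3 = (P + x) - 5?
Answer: -136/10510213 ≈ -1.2940e-5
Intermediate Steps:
p(P, x) = -15 + 3*P + 3*x (p(P, x) = 3*((P + x) - 5) = 3*(-5 + P + x) = -15 + 3*P + 3*x)
u = -3/136 (u = -3/(151 - 15) = -3/136 ≈ -0.022059)
Q(O) = 1363/136 (Q(O) = 10 - 1*(-3/136) = 10 + 3/136 = 1363/136)
1/(Q((1*(-2))*0 + 4) - 77291) = 1/(1363/136 - 77291) = 1/(-10510213/136) = -136/10510213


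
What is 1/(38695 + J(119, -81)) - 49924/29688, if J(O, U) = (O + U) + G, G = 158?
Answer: -485391149/288649002 ≈ -1.6816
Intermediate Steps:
J(O, U) = 158 + O + U (J(O, U) = (O + U) + 158 = 158 + O + U)
1/(38695 + J(119, -81)) - 49924/29688 = 1/(38695 + (158 + 119 - 81)) - 49924/29688 = 1/(38695 + 196) - 49924/29688 = 1/38891 - 1*12481/7422 = 1/38891 - 12481/7422 = -485391149/288649002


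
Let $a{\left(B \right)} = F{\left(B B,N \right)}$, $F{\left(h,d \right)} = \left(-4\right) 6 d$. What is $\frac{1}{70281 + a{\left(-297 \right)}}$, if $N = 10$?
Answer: $\frac{1}{70041} \approx 1.4277 \cdot 10^{-5}$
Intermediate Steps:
$F{\left(h,d \right)} = - 24 d$
$a{\left(B \right)} = -240$ ($a{\left(B \right)} = \left(-24\right) 10 = -240$)
$\frac{1}{70281 + a{\left(-297 \right)}} = \frac{1}{70281 - 240} = \frac{1}{70041}$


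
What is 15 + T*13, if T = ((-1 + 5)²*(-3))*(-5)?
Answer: 3135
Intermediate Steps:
T = 240 (T = (4²*(-3))*(-5) = (16*(-3))*(-5) = -48*(-5) = 240)
15 + T*13 = 15 + 240*13 = 15 + 3120 = 3135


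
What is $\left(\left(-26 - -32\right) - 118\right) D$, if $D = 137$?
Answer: $-15344$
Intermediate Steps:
$\left(\left(-26 - -32\right) - 118\right) D = \left(\left(-26 - -32\right) - 118\right) 137 = \left(\left(-26 + 32\right) - 118\right) 137 = \left(6 - 118\right) 137 = \left(-112\right) 137 = -15344$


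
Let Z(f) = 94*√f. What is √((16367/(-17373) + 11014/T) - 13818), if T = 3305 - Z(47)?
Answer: √(-13781330710170159 + 392059778214822*√47)/(17373*√(3305 - 94*√47)) ≈ 117.54*I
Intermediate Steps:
T = 3305 - 94*√47 ≈ 2660.6
√((16367/(-17373) + 11014/T) - 13818) = √((16367/(-17373) + 11014/(3305 - 94*√47)) - 13818) = √((16367*(-1/17373) + 11014/(3305 - 94*√47)) - 13818) = √((-16367/17373 + 11014/(3305 - 94*√47)) - 13818) = √(-240076481/17373 + 11014/(3305 - 94*√47))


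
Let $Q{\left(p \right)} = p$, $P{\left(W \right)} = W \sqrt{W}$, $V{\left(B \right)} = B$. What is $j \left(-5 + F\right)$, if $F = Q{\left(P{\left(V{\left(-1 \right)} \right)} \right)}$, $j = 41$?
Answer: $-205 - 41 i \approx -205.0 - 41.0 i$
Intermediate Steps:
$P{\left(W \right)} = W^{\frac{3}{2}}$
$F = - i$ ($F = \left(-1\right)^{\frac{3}{2}} = - i \approx - 1.0 i$)
$j \left(-5 + F\right) = 41 \left(-5 - i\right) = -205 - 41 i$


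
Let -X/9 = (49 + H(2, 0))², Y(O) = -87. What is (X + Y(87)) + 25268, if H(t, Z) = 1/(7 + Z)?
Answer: 168845/49 ≈ 3445.8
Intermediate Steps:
X = -1065024/49 (X = -9*(49 + 1/(7 + 0))² = -9*(49 + 1/7)² = -9*(49 + ⅐)² = -9*(344/7)² = -9*118336/49 = -1065024/49 ≈ -21735.)
(X + Y(87)) + 25268 = (-1065024/49 - 87) + 25268 = -1069287/49 + 25268 = 168845/49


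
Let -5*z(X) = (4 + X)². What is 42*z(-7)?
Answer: -378/5 ≈ -75.600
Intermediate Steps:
z(X) = -(4 + X)²/5
42*z(-7) = 42*(-(4 - 7)²/5) = 42*(-⅕*(-3)²) = 42*(-⅕*9) = 42*(-9/5) = -378/5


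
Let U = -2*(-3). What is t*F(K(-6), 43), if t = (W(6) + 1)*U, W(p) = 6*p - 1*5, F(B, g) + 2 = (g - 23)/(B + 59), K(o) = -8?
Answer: -5248/17 ≈ -308.71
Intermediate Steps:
F(B, g) = -2 + (-23 + g)/(59 + B) (F(B, g) = -2 + (g - 23)/(B + 59) = -2 + (-23 + g)/(59 + B))
U = 6
W(p) = -5 + 6*p (W(p) = 6*p - 5 = -5 + 6*p)
t = 192 (t = ((-5 + 6*6) + 1)*6 = ((-5 + 36) + 1)*6 = (31 + 1)*6 = 32*6 = 192)
t*F(K(-6), 43) = 192*((-141 + 43 - 2*(-8))/(59 - 8)) = 192*((-141 + 43 + 16)/51) = 192*((1/51)*(-82)) = 192*(-82/51) = -5248/17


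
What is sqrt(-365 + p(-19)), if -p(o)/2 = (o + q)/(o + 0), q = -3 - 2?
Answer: I*sqrt(132677)/19 ≈ 19.171*I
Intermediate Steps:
q = -5
p(o) = -2*(-5 + o)/o (p(o) = -2*(o - 5)/(o + 0) = -2*(-5 + o)/o)
sqrt(-365 + p(-19)) = sqrt(-365 + (-2 + 10/(-19))) = sqrt(-365 + (-2 + 10*(-1/19))) = sqrt(-365 + (-2 - 10/19)) = sqrt(-365 - 48/19) = sqrt(-6983/19) = I*sqrt(132677)/19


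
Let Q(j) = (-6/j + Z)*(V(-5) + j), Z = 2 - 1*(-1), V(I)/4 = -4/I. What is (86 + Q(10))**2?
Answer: 8655364/625 ≈ 13849.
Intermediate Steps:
V(I) = -16/I (V(I) = 4*(-4/I) = -16/I)
Z = 3 (Z = 2 + 1 = 3)
Q(j) = (3 - 6/j)*(16/5 + j) (Q(j) = (-6/j + 3)*(-16/(-5) + j) = (3 - 6/j)*(-16*(-1/5) + j) = (3 - 6/j)*(16/5 + j))
(86 + Q(10))**2 = (86 + (18/5 + 3*10 - 96/5/10))**2 = (86 + (18/5 + 30 - 96/5*1/10))**2 = (86 + (18/5 + 30 - 48/25))**2 = (86 + 792/25)**2 = (2942/25)**2 = 8655364/625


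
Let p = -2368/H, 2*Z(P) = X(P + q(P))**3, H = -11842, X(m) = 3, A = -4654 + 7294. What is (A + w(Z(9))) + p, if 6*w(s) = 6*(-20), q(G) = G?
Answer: 15514204/5921 ≈ 2620.2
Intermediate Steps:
A = 2640
Z(P) = 27/2 (Z(P) = (1/2)*3**3 = (1/2)*27 = 27/2)
w(s) = -20 (w(s) = (6*(-20))/6 = (1/6)*(-120) = -20)
p = 1184/5921 (p = -2368/(-11842) = -2368*(-1/11842) = 1184/5921 ≈ 0.19997)
(A + w(Z(9))) + p = (2640 - 20) + 1184/5921 = 2620 + 1184/5921 = 15514204/5921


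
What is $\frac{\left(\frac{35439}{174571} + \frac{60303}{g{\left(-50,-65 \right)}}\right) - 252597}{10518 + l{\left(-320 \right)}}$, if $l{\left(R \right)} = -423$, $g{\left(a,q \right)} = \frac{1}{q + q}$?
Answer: $- \frac{470875409046}{587431415} \approx -801.58$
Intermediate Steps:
$g{\left(a,q \right)} = \frac{1}{2 q}$
$\frac{\left(\frac{35439}{174571} + \frac{60303}{g{\left(-50,-65 \right)}}\right) - 252597}{10518 + l{\left(-320 \right)}} = \frac{\left(\frac{35439}{174571} + \frac{60303}{\frac{1}{2} \frac{1}{-65}}\right) - 252597}{10518 - 423} = \frac{\left(35439 \cdot \frac{1}{174571} + \frac{60303}{\frac{1}{2} \left(- \frac{1}{65}\right)}\right) - 252597}{10095} = \left(\left(\frac{35439}{174571} + \frac{60303}{- \frac{1}{130}}\right) - 252597\right) \frac{1}{10095} = \left(\left(\frac{35439}{174571} + 60303 \left(-130\right)\right) - 252597\right) \frac{1}{10095} = \left(\left(\frac{35439}{174571} - 7839390\right) - 252597\right) \frac{1}{10095} = \left(- \frac{1368530116251}{174571} - 252597\right) \frac{1}{10095} = \left(- \frac{1412626227138}{174571}\right) \frac{1}{10095} = - \frac{470875409046}{587431415}$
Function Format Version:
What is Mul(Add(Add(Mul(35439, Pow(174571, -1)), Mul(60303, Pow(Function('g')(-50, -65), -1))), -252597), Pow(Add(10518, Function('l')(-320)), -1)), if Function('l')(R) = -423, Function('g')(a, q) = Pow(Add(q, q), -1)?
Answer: Rational(-470875409046, 587431415) ≈ -801.58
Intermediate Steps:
Function('g')(a, q) = Mul(Rational(1, 2), Pow(q, -1)) (Function('g')(a, q) = Pow(Mul(2, q), -1) = Mul(Rational(1, 2), Pow(q, -1)))
Mul(Add(Add(Mul(35439, Pow(174571, -1)), Mul(60303, Pow(Function('g')(-50, -65), -1))), -252597), Pow(Add(10518, Function('l')(-320)), -1)) = Mul(Add(Add(Mul(35439, Pow(174571, -1)), Mul(60303, Pow(Mul(Rational(1, 2), Pow(-65, -1)), -1))), -252597), Pow(Add(10518, -423), -1)) = Mul(Add(Add(Mul(35439, Rational(1, 174571)), Mul(60303, Pow(Mul(Rational(1, 2), Rational(-1, 65)), -1))), -252597), Pow(10095, -1)) = Mul(Add(Add(Rational(35439, 174571), Mul(60303, Pow(Rational(-1, 130), -1))), -252597), Rational(1, 10095)) = Mul(Add(Add(Rational(35439, 174571), Mul(60303, -130)), -252597), Rational(1, 10095)) = Mul(Add(Add(Rational(35439, 174571), -7839390), -252597), Rational(1, 10095)) = Mul(Add(Rational(-1368530116251, 174571), -252597), Rational(1, 10095)) = Mul(Rational(-1412626227138, 174571), Rational(1, 10095)) = Rational(-470875409046, 587431415)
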